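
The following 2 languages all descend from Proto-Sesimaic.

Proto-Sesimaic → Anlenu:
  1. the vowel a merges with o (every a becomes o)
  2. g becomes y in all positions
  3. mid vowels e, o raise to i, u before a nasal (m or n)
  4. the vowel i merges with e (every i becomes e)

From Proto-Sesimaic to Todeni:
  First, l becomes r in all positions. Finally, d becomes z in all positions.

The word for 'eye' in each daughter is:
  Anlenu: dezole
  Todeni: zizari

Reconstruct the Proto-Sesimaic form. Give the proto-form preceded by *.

Position 1: Anlenu has d, Todeni has z. Anlenu preserves d here (none of its changes turn any other segment into d), so the proto-segment is *d.
Position 5: Anlenu has l, Todeni has r. Anlenu preserves l here (none of its changes turn any other segment into l), so the proto-segment is *l.
Continuing position by position gives *dizali; check it forward:
Anlenu: *dizali > dizoli > dezole  (by vowel merger, vowel merger)
Todeni: start from *dizali.
  rule 1 (unconditioned shift): dizali → dizari
  rule 2 (unconditioned shift): dizari → zizari
  ⇒ Todeni zizari
*dizali is the unique common source.

*dizali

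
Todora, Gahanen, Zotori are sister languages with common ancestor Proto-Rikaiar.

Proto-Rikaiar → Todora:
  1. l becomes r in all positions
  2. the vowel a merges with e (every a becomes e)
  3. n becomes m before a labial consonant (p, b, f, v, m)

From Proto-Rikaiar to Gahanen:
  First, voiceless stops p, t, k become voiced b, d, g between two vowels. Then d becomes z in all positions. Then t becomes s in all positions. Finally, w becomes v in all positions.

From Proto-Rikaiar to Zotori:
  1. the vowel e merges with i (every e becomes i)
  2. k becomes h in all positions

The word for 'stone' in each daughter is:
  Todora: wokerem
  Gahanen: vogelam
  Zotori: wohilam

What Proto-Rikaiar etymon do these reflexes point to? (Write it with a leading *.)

*wokelam

Position 4: Todora has e, Gahanen has e, Zotori has i. Gahanen preserves e here (none of its changes turn any other segment into e), so the proto-segment is *e.
Position 3: Todora has k, Gahanen has g, Zotori has h. Todora preserves k here (none of its changes turn any other segment into k), so the proto-segment is *k.
Position 6: Todora has e, Gahanen has a, Zotori has a. Gahanen preserves a here (none of its changes turn any other segment into a), so the proto-segment is *a.
This points to *wokelam. Verify forward in each daughter:
Todora: *wokelam
  wokelam → wokeram   [unconditioned shift]
  wokeram → wokerem   [vowel merger]
  wokerem (rule 3 does not apply)
  giving Todora wokerem.
Gahanen: *wokelam > wogelam > vogelam  (by intervocalic voicing, unconditioned shift)
Zotori: *wokelam
  wokelam → wokilam   [vowel merger]
  wokilam → wohilam   [unconditioned shift]
  giving Zotori wohilam.
Only *wokelam yields all of Todora wokerem, Gahanen vogelam, Zotori wohilam.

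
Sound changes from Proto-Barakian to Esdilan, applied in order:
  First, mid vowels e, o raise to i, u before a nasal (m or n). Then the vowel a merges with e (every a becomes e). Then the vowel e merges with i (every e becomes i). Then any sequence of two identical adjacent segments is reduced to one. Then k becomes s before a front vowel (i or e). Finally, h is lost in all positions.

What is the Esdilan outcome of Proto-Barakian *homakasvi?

umisisvi

Esdilan: *homakasvi
  homakasvi → humakasvi   [pre-nasal raising]
  humakasvi → humekesvi   [vowel merger]
  humekesvi → humikisvi   [vowel merger]
  humikisvi (rule 4 does not apply)
  humikisvi → humisisvi   [palatalisation]
  humisisvi → umisisvi   [h-loss]
  giving Esdilan umisisvi.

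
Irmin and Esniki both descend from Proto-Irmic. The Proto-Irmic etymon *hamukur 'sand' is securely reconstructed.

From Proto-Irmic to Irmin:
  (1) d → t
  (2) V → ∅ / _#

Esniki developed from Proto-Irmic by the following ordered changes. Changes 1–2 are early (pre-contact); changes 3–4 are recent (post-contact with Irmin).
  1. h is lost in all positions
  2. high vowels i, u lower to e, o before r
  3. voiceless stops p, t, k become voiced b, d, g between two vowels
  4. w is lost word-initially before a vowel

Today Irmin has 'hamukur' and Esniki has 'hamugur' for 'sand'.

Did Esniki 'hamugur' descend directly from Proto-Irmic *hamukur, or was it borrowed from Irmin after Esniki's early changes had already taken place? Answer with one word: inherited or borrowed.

borrowed

If inherited, *hamukur would pass through all of Esniki's changes:
Esniki: *hamukur > amukur > amukor > amugor  (by h-loss, pre-rhotic lowering, intervocalic voicing)
If borrowed from Irmin 'hamukur' after the early changes, it would undergo only the recent ones:
  rule 3 (intervocalic voicing): hamukur → hamugur
  rule 4 (glide loss): no change (hamugur)
  ⇒ as a loan: hamugur
Esniki 'hamugur' matches the loan outcome 'hamugur', not the inherited 'amugor' — it skipped the early Esniki changes, so it was borrowed from Irmin.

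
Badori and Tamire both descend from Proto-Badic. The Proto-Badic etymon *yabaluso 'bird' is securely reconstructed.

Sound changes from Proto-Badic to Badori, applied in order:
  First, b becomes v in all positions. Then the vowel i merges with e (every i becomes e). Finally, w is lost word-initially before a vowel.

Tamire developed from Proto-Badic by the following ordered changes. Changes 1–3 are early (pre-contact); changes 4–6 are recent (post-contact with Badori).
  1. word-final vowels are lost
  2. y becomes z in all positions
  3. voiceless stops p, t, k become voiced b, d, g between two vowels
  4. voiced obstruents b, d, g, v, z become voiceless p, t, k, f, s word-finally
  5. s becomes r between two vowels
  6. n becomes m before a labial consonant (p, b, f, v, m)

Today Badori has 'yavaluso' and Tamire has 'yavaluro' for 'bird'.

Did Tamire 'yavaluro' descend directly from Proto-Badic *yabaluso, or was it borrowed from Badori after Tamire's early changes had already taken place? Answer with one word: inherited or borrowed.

borrowed

If inherited, *yabaluso would pass through all of Tamire's changes:
Tamire: *yabaluso > yabalus > zabalus  (by apocope, unconditioned shift)
If borrowed from Badori 'yavaluso' after the early changes, it would undergo only the recent ones:
  rule 4 (final devoicing): no change (yavaluso)
  rule 5 (rhotacism): yavaluso → yavaluro
  rule 6 (nasal place assimilation): no change (yavaluro)
  ⇒ as a loan: yavaluro
Tamire 'yavaluro' matches the loan outcome 'yavaluro', not the inherited 'zabalus' — it skipped the early Tamire changes, so it was borrowed from Badori.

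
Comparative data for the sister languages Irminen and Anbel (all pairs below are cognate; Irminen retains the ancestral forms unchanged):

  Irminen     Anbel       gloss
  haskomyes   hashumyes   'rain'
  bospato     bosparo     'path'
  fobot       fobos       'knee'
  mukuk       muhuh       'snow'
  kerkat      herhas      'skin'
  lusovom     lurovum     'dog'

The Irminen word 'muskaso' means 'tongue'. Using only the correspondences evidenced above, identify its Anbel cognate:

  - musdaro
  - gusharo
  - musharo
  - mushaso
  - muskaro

kerkat ~ herhas — Irminen k corresponds to Anbel h after a consonant, before a back vowel.
lusovom ~ lurovum — Irminen s corresponds to Anbel r between vowels (before a back vowel).
Applying these to Irminen 'muskaso':
  muskaso → mushaso   (k→h after a consonant, before a back vowel)
  mushaso → musharo   (s→r between vowels (before a back vowel))
So the Anbel cognate is 'musharo'.

musharo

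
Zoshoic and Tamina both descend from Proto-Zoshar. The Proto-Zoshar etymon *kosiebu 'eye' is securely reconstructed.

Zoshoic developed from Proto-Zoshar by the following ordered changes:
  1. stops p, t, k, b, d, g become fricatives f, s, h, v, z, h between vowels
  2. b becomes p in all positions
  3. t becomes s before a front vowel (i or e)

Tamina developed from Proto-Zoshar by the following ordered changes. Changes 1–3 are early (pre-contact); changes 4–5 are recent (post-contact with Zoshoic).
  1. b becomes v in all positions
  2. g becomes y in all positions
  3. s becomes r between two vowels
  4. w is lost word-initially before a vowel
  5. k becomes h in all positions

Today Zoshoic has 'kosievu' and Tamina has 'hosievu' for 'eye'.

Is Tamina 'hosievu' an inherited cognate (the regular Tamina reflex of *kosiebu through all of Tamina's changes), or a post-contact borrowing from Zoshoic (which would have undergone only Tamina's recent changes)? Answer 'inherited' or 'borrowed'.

If inherited, *kosiebu would pass through all of Tamina's changes:
Tamina: *kosiebu > kosievu > korievu > horievu  (by unconditioned shift, rhotacism, unconditioned shift)
If borrowed from Zoshoic 'kosievu' after the early changes, it would undergo only the recent ones:
  rule 4 (glide loss): no change (kosievu)
  rule 5 (unconditioned shift): kosievu → hosievu
  ⇒ as a loan: hosievu
Tamina 'hosievu' matches the loan outcome 'hosievu', not the inherited 'horievu' — it skipped the early Tamina changes, so it was borrowed from Zoshoic.

borrowed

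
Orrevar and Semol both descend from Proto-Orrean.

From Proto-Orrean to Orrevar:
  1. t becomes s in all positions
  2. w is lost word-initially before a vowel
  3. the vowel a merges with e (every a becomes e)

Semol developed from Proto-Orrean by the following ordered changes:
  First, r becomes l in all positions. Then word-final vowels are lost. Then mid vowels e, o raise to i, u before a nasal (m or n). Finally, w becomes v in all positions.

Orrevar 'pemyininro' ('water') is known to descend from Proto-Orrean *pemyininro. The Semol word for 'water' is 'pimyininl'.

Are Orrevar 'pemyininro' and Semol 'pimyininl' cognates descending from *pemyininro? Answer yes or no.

Derive the expected Semol reflex of *pemyininro:
Semol: *pemyininro > pemyininlo > pemyininl > pimyininl  (by unconditioned shift, apocope, pre-nasal raising)
Semol 'pimyininl' matches the regular reflex exactly, so the pair is cognate.

yes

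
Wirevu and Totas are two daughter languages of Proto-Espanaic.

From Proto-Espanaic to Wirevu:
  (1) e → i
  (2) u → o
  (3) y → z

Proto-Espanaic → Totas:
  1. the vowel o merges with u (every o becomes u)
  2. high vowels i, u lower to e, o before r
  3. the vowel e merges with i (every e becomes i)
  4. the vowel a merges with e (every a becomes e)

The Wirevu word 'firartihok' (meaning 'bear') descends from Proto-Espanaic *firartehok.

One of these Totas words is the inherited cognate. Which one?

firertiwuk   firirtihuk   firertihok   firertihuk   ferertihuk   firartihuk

Totas: start from *firartehok.
  rule 1 (vowel merger): firartehok → firartehuk
  rule 2 (pre-rhotic lowering): firartehuk → ferartehuk
  rule 3 (vowel merger): ferartehuk → firartihuk
  rule 4 (vowel merger): firartihuk → firertihuk
  ⇒ Totas firertihuk
Among the options, 'firertihuk' alone shows every Totas change applied in order.

firertihuk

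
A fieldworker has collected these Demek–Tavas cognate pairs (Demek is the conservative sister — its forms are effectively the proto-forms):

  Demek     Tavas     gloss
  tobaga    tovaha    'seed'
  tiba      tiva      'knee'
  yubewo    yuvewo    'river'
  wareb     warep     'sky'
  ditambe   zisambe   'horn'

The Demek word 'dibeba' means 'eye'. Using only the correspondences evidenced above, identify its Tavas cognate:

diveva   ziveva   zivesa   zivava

ditambe ~ zisambe — Demek d corresponds to Tavas z word-initially before a front vowel.
yubewo ~ yuvewo — Demek b corresponds to Tavas v between vowels (before a front vowel).
tobaga ~ tovaha, tiba ~ tiva — Demek b corresponds to Tavas v between vowels (before a back vowel).
Applying these to Demek 'dibeba':
  dibeba → zibeba   (d→z word-initially before a front vowel)
  zibeba → ziveba   (b→v between vowels (before a front vowel))
  ziveba → ziveva   (b→v between vowels (before a back vowel))
So the Tavas cognate is 'ziveva'.

ziveva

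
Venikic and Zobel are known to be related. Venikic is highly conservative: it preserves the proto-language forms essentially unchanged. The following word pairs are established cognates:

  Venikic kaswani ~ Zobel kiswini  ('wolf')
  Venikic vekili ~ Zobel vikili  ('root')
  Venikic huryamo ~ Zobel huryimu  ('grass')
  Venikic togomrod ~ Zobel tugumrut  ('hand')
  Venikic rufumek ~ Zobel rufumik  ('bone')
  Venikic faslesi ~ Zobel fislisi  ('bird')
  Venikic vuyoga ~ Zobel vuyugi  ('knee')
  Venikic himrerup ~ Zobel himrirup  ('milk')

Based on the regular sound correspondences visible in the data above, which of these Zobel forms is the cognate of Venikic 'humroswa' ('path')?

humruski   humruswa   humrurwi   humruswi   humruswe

humruswi

togomrod ~ tugumrut, vuyoga ~ vuyugi — Venikic o corresponds to Zobel u after a consonant, before a consonant other than r, m, n, p, b, f, v.
vuyoga ~ vuyugi — Venikic a corresponds to Zobel i word-finally.
Applying these to Venikic 'humroswa':
  humroswa → humruswa   (o→u after a consonant, before a consonant other than r, m, n, p, b, f, v)
  humruswa → humruswi   (a→i word-finally)
So the Zobel cognate is 'humruswi'.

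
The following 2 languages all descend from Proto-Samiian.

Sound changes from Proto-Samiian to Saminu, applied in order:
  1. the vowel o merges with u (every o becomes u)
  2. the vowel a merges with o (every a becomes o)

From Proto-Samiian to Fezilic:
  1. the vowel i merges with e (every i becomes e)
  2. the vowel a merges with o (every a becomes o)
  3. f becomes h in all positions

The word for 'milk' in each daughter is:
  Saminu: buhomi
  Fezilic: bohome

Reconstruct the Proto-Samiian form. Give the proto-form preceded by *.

*bohami

Position 2: Saminu has u, Fezilic has o. Taking the neighbouring segments as reconstructed: Saminu u could go back to *o or *u; Fezilic o could go back to *a or *o — the one source consistent with every daughter is *o.
Position 4: Saminu has o, Fezilic has o. In Saminu, o can only continue *a, so the proto-segment is *a.
Position 6: Saminu has i, Fezilic has e. Saminu preserves i here (none of its changes turn any other segment into i), so the proto-segment is *i.
This points to *bohami. Verify forward in each daughter:
Saminu: start from *bohami.
  rule 1 (vowel merger): bohami → buhami
  rule 2 (vowel merger): buhami → buhomi
  ⇒ Saminu buhomi
Fezilic: *bohami > bohame > bohome  (by vowel merger, vowel merger)
*bohami is the unique common source.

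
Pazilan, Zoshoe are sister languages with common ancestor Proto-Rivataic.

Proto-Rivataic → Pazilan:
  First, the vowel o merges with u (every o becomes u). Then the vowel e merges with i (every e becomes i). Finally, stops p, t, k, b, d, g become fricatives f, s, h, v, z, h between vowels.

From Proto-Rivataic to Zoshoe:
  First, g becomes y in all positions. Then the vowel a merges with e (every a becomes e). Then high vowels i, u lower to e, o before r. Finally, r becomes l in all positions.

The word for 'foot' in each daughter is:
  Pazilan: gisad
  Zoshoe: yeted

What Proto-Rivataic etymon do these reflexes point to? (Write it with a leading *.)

*getad

Position 3: Pazilan has s, Zoshoe has t. Zoshoe preserves t here (none of its changes turn any other segment into t), so the proto-segment is *t.
Position 1: Pazilan has g, Zoshoe has y. Pazilan preserves g here (none of its changes turn any other segment into g), so the proto-segment is *g.
Verify the candidate proto-form against each daughter:
Pazilan: *getad
  getad (rule 1 does not apply)
  getad → gitad   [vowel merger]
  gitad → gisad   [intervocalic lenition]
  giving Pazilan gisad.
Zoshoe: start from *getad.
  rule 1 (unconditioned shift): getad → yetad
  rule 2 (vowel merger): yetad → yeted
  rule 3: no change — yeted
  rule 4: no change — yeted
  ⇒ Zoshoe yeted
Only *getad yields all of Pazilan gisad, Zoshoe yeted.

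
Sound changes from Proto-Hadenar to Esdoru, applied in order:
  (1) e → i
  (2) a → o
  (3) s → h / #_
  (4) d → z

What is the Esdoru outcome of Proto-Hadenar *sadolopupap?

Esdoru: start from *sadolopupap.
  rule 1: no change — sadolopupap
  rule 2 (vowel merger): sadolopupap → sodolopupop
  rule 3 (debuccalisation): sodolopupop → hodolopupop
  rule 4 (unconditioned shift): hodolopupop → hozolopupop
  ⇒ Esdoru hozolopupop

hozolopupop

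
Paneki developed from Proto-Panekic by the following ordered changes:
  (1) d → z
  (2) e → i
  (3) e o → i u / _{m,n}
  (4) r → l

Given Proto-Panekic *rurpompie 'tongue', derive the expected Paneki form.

lulpumpii

Paneki: start from *rurpompie.
  rule 1: no change — rurpompie
  rule 2 (vowel merger): rurpompie → rurpompii
  rule 3 (pre-nasal raising): rurpompii → rurpumpii
  rule 4 (unconditioned shift): rurpumpii → lulpumpii
  ⇒ Paneki lulpumpii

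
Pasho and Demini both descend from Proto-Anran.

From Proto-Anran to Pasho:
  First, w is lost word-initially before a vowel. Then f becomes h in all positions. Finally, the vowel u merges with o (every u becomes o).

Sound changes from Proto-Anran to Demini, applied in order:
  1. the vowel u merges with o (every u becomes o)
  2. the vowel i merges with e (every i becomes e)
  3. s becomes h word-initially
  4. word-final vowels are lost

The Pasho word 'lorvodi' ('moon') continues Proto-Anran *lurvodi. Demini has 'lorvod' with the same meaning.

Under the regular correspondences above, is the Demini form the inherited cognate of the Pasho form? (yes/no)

yes

Derive the expected Demini reflex of *lurvodi:
Demini: *lurvodi > lorvodi > lorvode > lorvod  (by vowel merger, vowel merger, apocope)
Demini 'lorvod' matches the regular reflex exactly, so the pair is cognate.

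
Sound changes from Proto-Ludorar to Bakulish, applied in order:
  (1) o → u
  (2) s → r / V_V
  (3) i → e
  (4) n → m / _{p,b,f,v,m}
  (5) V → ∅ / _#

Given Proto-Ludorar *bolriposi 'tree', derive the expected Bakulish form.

Bakulish: *bolriposi > bulripusi > bulripuri > bulrepure > bulrepur  (by vowel merger, rhotacism, vowel merger, apocope)

bulrepur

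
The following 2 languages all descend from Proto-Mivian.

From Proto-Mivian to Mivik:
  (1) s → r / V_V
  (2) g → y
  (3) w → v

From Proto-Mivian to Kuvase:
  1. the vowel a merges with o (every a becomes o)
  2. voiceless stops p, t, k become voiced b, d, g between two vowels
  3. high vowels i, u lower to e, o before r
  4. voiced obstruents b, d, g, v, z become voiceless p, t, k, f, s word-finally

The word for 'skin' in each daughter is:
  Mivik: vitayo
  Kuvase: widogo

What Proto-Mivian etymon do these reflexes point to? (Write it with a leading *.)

*witago

Position 4: Mivik has a, Kuvase has o. Mivik preserves a here (none of its changes turn any other segment into a), so the proto-segment is *a.
Position 3: Mivik has t, Kuvase has d. Mivik preserves t here (none of its changes turn any other segment into t), so the proto-segment is *t.
Position 5: Mivik has y, Kuvase has g. Taking the neighbouring segments as reconstructed: Mivik y could go back to *g or *y; Kuvase g could go back to *k or *g — the one source consistent with every daughter is *g.
Continuing position by position gives *witago; check it forward:
Mivik: *witago > witayo > vitayo  (by unconditioned shift, unconditioned shift)
Kuvase: *witago
  witago → witogo   [vowel merger]
  witogo → widogo   [intervocalic voicing]
  widogo (rule 3 does not apply)
  widogo (rule 4 does not apply)
  giving Kuvase widogo.
No other proto-form is consistent with every reflex, so the reconstruction is *witago.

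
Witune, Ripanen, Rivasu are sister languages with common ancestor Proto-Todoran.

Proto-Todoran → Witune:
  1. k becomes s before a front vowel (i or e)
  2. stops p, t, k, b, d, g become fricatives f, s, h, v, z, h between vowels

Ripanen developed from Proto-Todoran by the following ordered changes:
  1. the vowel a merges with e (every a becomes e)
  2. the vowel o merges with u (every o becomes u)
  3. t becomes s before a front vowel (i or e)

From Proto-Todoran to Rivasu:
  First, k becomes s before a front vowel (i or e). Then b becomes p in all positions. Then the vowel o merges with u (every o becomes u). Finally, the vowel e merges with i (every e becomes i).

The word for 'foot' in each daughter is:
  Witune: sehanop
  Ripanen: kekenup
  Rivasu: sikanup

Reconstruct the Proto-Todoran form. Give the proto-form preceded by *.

*kekanop

Position 2: Witune has e, Ripanen has e, Rivasu has i. Witune preserves e here (none of its changes turn any other segment into e), so the proto-segment is *e.
Position 6: Witune has o, Ripanen has u, Rivasu has u. Witune preserves o here (none of its changes turn any other segment into o), so the proto-segment is *o.
Position 4: Witune has a, Ripanen has e, Rivasu has a. Witune preserves a here (none of its changes turn any other segment into a), so the proto-segment is *a.
This points to *kekanop. Verify forward in each daughter:
Witune: *kekanop > sekanop > sehanop  (by palatalisation, intervocalic lenition)
Ripanen: *kekanop > kekenop > kekenup  (by vowel merger, vowel merger)
Rivasu: *kekanop > sekanop > sekanup > sikanup  (by palatalisation, vowel merger, vowel merger)
*kekanop is the unique common source.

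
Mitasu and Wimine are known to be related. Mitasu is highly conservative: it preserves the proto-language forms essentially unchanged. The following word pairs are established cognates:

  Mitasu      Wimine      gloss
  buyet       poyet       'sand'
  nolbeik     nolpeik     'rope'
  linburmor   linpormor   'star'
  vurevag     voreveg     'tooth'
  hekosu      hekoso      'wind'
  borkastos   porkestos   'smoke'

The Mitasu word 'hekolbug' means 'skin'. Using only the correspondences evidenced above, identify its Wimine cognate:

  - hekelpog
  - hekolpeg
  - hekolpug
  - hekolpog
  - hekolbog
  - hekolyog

linburmor ~ linpormor — Mitasu b corresponds to Wimine p after a consonant, before a back vowel.
buyet ~ poyet — Mitasu u corresponds to Wimine o after a consonant, before a consonant other than r, m, n, p, b, f, v.
Applying these to Mitasu 'hekolbug':
  hekolbug → hekolpug   (b→p after a consonant, before a back vowel)
  hekolpug → hekolpog   (u→o after a consonant, before a consonant other than r, m, n, p, b, f, v)
So the Wimine cognate is 'hekolpog'.

hekolpog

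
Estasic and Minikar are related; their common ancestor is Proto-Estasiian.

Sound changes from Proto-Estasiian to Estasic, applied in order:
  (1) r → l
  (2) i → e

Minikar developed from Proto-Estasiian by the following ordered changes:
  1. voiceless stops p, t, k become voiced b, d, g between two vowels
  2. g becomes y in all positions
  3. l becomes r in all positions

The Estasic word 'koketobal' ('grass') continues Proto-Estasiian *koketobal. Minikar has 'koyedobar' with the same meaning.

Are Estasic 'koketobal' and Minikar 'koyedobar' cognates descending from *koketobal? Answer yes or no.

yes

Derive the expected Minikar reflex of *koketobal:
Minikar: *koketobal > kogedobal > koyedobal > koyedobar  (by intervocalic voicing, unconditioned shift, unconditioned shift)
Minikar 'koyedobar' matches the regular reflex exactly, so the pair is cognate.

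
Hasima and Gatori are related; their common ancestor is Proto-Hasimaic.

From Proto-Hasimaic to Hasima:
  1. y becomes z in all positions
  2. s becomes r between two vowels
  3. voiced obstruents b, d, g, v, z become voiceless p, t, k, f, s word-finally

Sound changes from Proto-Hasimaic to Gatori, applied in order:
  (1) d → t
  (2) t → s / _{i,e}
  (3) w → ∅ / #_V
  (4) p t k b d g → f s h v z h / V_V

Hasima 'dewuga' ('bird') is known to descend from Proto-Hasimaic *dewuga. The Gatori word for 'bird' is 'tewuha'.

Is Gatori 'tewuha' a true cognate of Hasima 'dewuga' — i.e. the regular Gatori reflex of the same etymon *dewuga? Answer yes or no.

Derive the expected Gatori reflex of *dewuga:
Gatori: start from *dewuga.
  rule 1 (unconditioned shift): dewuga → tewuga
  rule 2 (palatalisation): tewuga → sewuga
  rule 3: no change — sewuga
  rule 4 (intervocalic lenition): sewuga → sewuha
  ⇒ Gatori sewuha
The regular Gatori reflex would be 'sewuha', but the attested form is 'tewuha'. The correspondence is irregular, so they are not cognates (the Gatori form has a different source).

no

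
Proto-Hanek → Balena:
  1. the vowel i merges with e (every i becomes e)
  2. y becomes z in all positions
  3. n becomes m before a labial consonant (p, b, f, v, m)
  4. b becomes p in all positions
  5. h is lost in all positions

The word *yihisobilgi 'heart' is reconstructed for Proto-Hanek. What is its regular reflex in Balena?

Balena: *yihisobilgi > yehesobelge > zehesobelge > zehesopelge > zeesopelge  (by vowel merger, unconditioned shift, unconditioned shift, h-loss)

zeesopelge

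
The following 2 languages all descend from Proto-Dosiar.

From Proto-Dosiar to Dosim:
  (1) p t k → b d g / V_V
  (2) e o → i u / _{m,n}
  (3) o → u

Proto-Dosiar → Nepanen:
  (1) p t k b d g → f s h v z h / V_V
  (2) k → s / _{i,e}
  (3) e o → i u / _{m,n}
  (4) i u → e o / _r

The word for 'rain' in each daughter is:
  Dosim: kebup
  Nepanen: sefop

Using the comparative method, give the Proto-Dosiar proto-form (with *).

*kepop

Position 3: Dosim has b, Nepanen has f. Taking the neighbouring segments as reconstructed: Dosim b could go back to *p or *b; Nepanen f could go back to *p or *f — the one source consistent with every daughter is *p.
Position 1: Dosim has k, Nepanen has s. Dosim preserves k here (none of its changes turn any other segment into k), so the proto-segment is *k.
Verify the candidate proto-form against each daughter:
Dosim: *kepop
  kepop → kebop   [intervocalic voicing]
  kebop (rule 2 does not apply)
  kebop → kebup   [vowel merger]
  giving Dosim kebup.
Nepanen: *kepop > kefop > sefop  (by intervocalic lenition, palatalisation)
*kepop is the unique common source.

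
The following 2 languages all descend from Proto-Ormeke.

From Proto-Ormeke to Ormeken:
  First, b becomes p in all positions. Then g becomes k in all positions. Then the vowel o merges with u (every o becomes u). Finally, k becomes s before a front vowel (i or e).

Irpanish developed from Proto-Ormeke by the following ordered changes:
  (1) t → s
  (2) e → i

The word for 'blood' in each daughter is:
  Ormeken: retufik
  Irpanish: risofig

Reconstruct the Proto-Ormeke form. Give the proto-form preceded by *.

*retofig

Position 4: Ormeken has u, Irpanish has o. Irpanish preserves o here (none of its changes turn any other segment into o), so the proto-segment is *o.
Position 3: Ormeken has t, Irpanish has s. Ormeken preserves t here (none of its changes turn any other segment into t), so the proto-segment is *t.
Continuing position by position gives *retofig; check it forward:
Ormeken: start from *retofig.
  rule 1: no change — retofig
  rule 2 (unconditioned shift): retofig → retofik
  rule 3 (vowel merger): retofik → retufik
  rule 4: no change — retufik
  ⇒ Ormeken retufik
Irpanish: *retofig > resofig > risofig  (by unconditioned shift, vowel merger)
Only *retofig yields all of Ormeken retufik, Irpanish risofig.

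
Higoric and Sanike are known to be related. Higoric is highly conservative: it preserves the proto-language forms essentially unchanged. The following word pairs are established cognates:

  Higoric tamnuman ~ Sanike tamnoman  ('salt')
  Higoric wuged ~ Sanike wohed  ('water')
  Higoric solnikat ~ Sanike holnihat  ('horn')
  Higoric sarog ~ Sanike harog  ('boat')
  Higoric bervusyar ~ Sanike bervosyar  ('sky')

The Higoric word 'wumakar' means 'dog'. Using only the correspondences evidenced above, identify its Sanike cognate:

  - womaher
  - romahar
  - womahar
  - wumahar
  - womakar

womahar

tamnuman ~ tamnoman — Higoric u corresponds to Sanike o after a consonant, before a nasal.
solnikat ~ holnihat — Higoric k corresponds to Sanike h between vowels (before a back vowel).
Applying these to Higoric 'wumakar':
  wumakar → womakar   (u→o after a consonant, before a nasal)
  womakar → womahar   (k→h between vowels (before a back vowel))
So the Sanike cognate is 'womahar'.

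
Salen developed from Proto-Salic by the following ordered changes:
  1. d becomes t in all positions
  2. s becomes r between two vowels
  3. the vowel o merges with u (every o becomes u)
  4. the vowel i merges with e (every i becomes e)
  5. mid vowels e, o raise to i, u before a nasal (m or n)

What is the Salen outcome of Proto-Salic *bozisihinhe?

Salen: start from *bozisihinhe.
  rule 1: no change — bozisihinhe
  rule 2 (rhotacism): bozisihinhe → bozirihinhe
  rule 3 (vowel merger): bozirihinhe → buzirihinhe
  rule 4 (vowel merger): buzirihinhe → buzerehenhe
  rule 5 (pre-nasal raising): buzerehenhe → buzerehinhe
  ⇒ Salen buzerehinhe

buzerehinhe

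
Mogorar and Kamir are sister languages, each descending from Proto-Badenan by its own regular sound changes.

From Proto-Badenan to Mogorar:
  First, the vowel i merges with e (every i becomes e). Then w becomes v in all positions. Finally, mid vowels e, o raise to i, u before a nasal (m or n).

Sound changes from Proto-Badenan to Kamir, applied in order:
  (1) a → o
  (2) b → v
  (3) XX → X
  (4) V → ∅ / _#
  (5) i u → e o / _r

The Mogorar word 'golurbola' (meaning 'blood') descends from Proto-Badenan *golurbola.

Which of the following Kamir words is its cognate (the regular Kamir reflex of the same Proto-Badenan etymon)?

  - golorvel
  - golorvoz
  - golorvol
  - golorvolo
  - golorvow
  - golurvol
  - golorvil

Kamir: start from *golurbola.
  rule 1 (vowel merger): golurbola → golurbolo
  rule 2 (unconditioned shift): golurbolo → golurvolo
  rule 3: no change — golurvolo
  rule 4 (apocope): golurvolo → golurvol
  rule 5 (pre-rhotic lowering): golurvol → golorvol
  ⇒ Kamir golorvol

golorvol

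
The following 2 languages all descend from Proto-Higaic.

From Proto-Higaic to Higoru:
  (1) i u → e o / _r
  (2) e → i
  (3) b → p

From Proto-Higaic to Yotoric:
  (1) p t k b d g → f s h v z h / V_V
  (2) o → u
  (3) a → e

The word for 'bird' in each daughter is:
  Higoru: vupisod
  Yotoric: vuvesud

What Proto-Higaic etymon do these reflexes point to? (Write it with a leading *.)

*vubesod

Position 4: Higoru has i, Yotoric has e. Taking the neighbouring segments as reconstructed: Higoru i could go back to *e or *i; Yotoric e could go back to *a or *e — the one source consistent with every daughter is *e.
Position 3: Higoru has p, Yotoric has v. Taking the neighbouring segments as reconstructed: Higoru p could go back to *p or *b; Yotoric v could go back to *b or *v — the one source consistent with every daughter is *b.
Verify the candidate proto-form against each daughter:
Higoru: start from *vubesod.
  rule 1: no change — vubesod
  rule 2 (vowel merger): vubesod → vubisod
  rule 3 (unconditioned shift): vubisod → vupisod
  ⇒ Higoru vupisod
Yotoric: *vubesod
  vubesod → vuvesod   [intervocalic lenition]
  vuvesod → vuvesud   [vowel merger]
  vuvesud (rule 3 does not apply)
  giving Yotoric vuvesud.
Only *vubesod yields all of Higoru vupisod, Yotoric vuvesud.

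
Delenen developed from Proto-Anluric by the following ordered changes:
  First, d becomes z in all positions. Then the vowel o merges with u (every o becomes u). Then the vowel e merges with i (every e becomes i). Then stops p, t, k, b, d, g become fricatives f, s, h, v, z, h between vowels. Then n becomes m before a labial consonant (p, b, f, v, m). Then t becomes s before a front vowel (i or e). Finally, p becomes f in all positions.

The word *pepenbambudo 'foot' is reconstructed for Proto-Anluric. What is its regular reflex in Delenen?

Delenen: *pepenbambudo > pepenbambuzo > pepenbambuzu > pipinbambuzu > pifinbambuzu > pifimbambuzu > fifimbambuzu  (by unconditioned shift, vowel merger, vowel merger, intervocalic lenition, nasal place assimilation, unconditioned shift)

fifimbambuzu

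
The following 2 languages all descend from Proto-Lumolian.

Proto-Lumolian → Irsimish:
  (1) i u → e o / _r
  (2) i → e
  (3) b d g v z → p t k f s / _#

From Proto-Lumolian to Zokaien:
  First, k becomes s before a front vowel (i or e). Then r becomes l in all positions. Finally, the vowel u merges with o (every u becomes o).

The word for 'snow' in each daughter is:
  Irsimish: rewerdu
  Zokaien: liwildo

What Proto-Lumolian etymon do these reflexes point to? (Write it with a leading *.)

*riwirdu

Position 5: Irsimish has r, Zokaien has l. Irsimish preserves r here (none of its changes turn any other segment into r), so the proto-segment is *r.
Position 2: Irsimish has e, Zokaien has i. Zokaien preserves i here (none of its changes turn any other segment into i), so the proto-segment is *i.
Position 7: Irsimish has u, Zokaien has o. Irsimish preserves u here (none of its changes turn any other segment into u), so the proto-segment is *u.
This points to *riwirdu. Verify forward in each daughter:
Irsimish: *riwirdu
  riwirdu → riwerdu   [pre-rhotic lowering]
  riwerdu → rewerdu   [vowel merger]
  rewerdu (rule 3 does not apply)
  giving Irsimish rewerdu.
Zokaien: start from *riwirdu.
  rule 1: no change — riwirdu
  rule 2 (unconditioned shift): riwirdu → liwildu
  rule 3 (vowel merger): liwildu → liwildo
  ⇒ Zokaien liwildo
Only *riwirdu yields all of Irsimish rewerdu, Zokaien liwildo.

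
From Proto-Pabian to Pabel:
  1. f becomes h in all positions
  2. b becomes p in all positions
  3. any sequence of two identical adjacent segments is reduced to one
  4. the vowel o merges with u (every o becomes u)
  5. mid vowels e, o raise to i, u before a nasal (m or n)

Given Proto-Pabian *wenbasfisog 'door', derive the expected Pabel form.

winpashisug

Pabel: *wenbasfisog
  wenbasfisog → wenbashisog   [unconditioned shift]
  wenbashisog → wenpashisog   [unconditioned shift]
  wenpashisog (rule 3 does not apply)
  wenpashisog → wenpashisug   [vowel merger]
  wenpashisug → winpashisug   [pre-nasal raising]
  giving Pabel winpashisug.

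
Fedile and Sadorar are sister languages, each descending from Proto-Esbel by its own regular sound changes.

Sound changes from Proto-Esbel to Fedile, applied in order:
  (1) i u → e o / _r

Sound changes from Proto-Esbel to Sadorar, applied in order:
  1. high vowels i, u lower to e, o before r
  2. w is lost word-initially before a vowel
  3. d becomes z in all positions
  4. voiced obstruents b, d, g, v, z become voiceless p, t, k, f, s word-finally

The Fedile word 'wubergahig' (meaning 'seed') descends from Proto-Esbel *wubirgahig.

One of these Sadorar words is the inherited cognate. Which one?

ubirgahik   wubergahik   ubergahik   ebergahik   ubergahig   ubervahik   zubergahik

Sadorar: start from *wubirgahig.
  rule 1 (pre-rhotic lowering): wubirgahig → wubergahig
  rule 2 (glide loss): wubergahig → ubergahig
  rule 3: no change — ubergahig
  rule 4 (final devoicing): ubergahig → ubergahik
  ⇒ Sadorar ubergahik
The other candidates each miss or misapply at least one Sadorar change.

ubergahik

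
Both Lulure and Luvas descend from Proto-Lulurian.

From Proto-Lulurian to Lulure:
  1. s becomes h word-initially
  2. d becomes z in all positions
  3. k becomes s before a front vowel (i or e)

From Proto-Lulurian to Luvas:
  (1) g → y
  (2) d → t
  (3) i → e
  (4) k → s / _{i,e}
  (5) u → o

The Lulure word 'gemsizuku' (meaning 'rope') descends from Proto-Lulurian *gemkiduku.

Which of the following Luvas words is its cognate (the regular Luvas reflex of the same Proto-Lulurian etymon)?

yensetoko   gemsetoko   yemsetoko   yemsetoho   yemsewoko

Luvas: *gemkiduku > yemkiduku > yemkituku > yemketuku > yemsetuku > yemsetoko  (by unconditioned shift, unconditioned shift, vowel merger, palatalisation, vowel merger)

yemsetoko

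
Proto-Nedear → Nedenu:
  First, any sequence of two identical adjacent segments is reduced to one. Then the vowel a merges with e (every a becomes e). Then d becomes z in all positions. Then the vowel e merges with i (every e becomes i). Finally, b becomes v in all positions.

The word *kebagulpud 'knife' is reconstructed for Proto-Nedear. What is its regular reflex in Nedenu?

Nedenu: *kebagulpud > kebegulpud > kebegulpuz > kibigulpuz > kivigulpuz  (by vowel merger, unconditioned shift, vowel merger, unconditioned shift)

kivigulpuz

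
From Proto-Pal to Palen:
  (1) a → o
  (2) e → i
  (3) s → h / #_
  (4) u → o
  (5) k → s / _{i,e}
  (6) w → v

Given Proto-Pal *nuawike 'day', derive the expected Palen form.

noovisi

Palen: start from *nuawike.
  rule 1 (vowel merger): nuawike → nuowike
  rule 2 (vowel merger): nuowike → nuowiki
  rule 3: no change — nuowiki
  rule 4 (vowel merger): nuowiki → noowiki
  rule 5 (palatalisation): noowiki → noowisi
  rule 6 (unconditioned shift): noowisi → noovisi
  ⇒ Palen noovisi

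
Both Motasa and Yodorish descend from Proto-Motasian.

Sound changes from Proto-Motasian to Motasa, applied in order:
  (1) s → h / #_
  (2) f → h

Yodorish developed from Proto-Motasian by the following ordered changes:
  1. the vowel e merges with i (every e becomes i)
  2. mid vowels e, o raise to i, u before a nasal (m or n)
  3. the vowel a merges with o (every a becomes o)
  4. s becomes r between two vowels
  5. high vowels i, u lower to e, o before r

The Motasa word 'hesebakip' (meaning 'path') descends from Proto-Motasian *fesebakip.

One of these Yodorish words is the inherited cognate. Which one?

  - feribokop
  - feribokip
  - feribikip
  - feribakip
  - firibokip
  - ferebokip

Yodorish: *fesebakip
  fesebakip → fisibakip   [vowel merger]
  fisibakip (rule 2 does not apply)
  fisibakip → fisibokip   [vowel merger]
  fisibokip → firibokip   [rhotacism]
  firibokip → feribokip   [pre-rhotic lowering]
  giving Yodorish feribokip.
The other candidates each miss or misapply at least one Yodorish change.

feribokip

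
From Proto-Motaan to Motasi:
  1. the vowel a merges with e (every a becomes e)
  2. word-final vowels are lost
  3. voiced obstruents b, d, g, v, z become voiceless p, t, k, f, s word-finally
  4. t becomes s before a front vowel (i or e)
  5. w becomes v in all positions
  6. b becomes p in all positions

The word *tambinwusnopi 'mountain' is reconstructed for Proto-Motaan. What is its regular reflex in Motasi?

sempinvusnop

Motasi: start from *tambinwusnopi.
  rule 1 (vowel merger): tambinwusnopi → tembinwusnopi
  rule 2 (apocope): tembinwusnopi → tembinwusnop
  rule 3: no change — tembinwusnop
  rule 4 (palatalisation): tembinwusnop → sembinwusnop
  rule 5 (unconditioned shift): sembinwusnop → sembinvusnop
  rule 6 (unconditioned shift): sembinvusnop → sempinvusnop
  ⇒ Motasi sempinvusnop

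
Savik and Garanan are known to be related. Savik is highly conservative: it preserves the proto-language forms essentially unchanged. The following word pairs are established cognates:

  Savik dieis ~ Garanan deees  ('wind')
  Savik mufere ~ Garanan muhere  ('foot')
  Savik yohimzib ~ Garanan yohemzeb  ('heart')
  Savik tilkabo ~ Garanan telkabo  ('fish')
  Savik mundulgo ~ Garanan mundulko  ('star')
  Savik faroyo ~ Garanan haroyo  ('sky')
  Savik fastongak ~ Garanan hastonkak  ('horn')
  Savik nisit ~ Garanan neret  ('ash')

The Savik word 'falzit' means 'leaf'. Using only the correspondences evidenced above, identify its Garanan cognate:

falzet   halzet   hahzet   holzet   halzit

faroyo ~ haroyo, fastongak ~ hastonkak — Savik f corresponds to Garanan h word-initially before a back vowel.
tilkabo ~ telkabo, nisit ~ neret — Savik i corresponds to Garanan e after a consonant, before a consonant other than r, m, n, p, b, f, v.
Applying these to Savik 'falzit':
  falzit → halzit   (f→h word-initially before a back vowel)
  halzit → halzet   (i→e after a consonant, before a consonant other than r, m, n, p, b, f, v)
So the Garanan cognate is 'halzet'.

halzet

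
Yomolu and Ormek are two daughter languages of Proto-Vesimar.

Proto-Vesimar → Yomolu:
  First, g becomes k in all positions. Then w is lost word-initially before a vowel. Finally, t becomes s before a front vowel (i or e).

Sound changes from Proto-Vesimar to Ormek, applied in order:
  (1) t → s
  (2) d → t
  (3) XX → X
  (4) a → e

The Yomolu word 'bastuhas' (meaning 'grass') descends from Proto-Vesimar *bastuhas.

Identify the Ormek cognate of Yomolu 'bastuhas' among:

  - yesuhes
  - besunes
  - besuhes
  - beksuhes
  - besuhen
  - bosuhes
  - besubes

besuhes

Ormek: *bastuhas
  bastuhas → bassuhas   [unconditioned shift]
  bassuhas (rule 2 does not apply)
  bassuhas → basuhas   [degemination]
  basuhas → besuhes   [vowel merger]
  giving Ormek besuhes.
Among the options, 'besuhes' alone shows every Ormek change applied in order.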